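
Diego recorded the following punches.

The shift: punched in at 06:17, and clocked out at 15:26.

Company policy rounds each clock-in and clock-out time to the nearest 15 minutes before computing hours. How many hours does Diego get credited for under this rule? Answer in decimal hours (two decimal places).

9.25 hours

The shift: in 06:17→06:15, out 15:26→15:30; 9 h 15 min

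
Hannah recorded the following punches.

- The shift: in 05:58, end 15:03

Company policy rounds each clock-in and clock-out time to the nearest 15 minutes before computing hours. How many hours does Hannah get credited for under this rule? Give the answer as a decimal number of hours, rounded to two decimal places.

9.00 hours

The shift: in 05:58→06:00, out 15:03→15:00; 9 h 0 min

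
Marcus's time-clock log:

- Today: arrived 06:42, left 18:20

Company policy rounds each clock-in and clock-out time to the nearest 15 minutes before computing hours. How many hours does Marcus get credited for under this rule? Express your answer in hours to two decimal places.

Today: in 06:42→06:45, out 18:20→18:15; 11 h 30 min

11.50 hours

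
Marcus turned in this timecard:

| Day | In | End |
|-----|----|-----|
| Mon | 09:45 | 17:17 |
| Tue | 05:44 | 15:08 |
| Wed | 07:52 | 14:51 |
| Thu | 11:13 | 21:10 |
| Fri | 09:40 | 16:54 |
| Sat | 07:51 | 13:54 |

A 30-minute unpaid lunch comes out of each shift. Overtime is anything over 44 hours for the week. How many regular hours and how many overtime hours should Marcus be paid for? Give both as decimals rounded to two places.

Mon: 09:45–17:17 = 7 h 32 min; less 30 min break → 7 h 2 min
Tue: 05:44–15:08 = 9 h 24 min; less 30 min break → 8 h 54 min
Wed: 07:52–14:51 = 6 h 59 min; less 30 min break → 6 h 29 min
Thu: 11:13–21:10 = 9 h 57 min; less 30 min break → 9 h 27 min
Fri: 09:40–16:54 = 7 h 14 min; less 30 min break → 6 h 44 min
Sat: 07:51–13:54 = 6 h 3 min; less 30 min break → 5 h 33 min
Total worked: 44 h 9 min = 44.15 h.
Threshold 44 h → overtime 0 h 9 min, regular 44 h 0 min.

Regular 44.00 hours, overtime 0.15 hours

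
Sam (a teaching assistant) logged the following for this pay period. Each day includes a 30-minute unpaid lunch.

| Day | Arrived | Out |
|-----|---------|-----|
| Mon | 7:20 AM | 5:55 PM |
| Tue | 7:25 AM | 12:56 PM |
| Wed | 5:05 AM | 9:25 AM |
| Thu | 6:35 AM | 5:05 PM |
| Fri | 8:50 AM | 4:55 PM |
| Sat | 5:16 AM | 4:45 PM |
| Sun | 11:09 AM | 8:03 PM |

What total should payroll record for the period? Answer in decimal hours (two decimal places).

Mon: 7:20 AM–5:55 PM = 10 h 35 min; less 30 min break → 10 h 5 min
Tue: 7:25 AM–12:56 PM = 5 h 31 min; less 30 min break → 5 h 1 min
Wed: 5:05 AM–9:25 AM = 4 h 20 min; less 30 min break → 3 h 50 min
Thu: 6:35 AM–5:05 PM = 10 h 30 min; less 30 min break → 10 h 0 min
Fri: 8:50 AM–4:55 PM = 8 h 5 min; less 30 min break → 7 h 35 min
Sat: 5:16 AM–4:45 PM = 11 h 29 min; less 30 min break → 10 h 59 min
Sun: 11:09 AM–8:03 PM = 8 h 54 min; less 30 min break → 8 h 24 min
Total: 10 h 5 min + 5 h 1 min + 3 h 50 min + 10 h 0 min + 7 h 35 min + 10 h 59 min + 8 h 24 min = 55 h 54 min.

55.90 hours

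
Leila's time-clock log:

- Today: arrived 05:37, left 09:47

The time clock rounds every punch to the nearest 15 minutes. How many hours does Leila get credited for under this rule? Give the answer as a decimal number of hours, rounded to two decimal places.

4.25 hours

Today: in 05:37→05:30, out 09:47→09:45; 4 h 15 min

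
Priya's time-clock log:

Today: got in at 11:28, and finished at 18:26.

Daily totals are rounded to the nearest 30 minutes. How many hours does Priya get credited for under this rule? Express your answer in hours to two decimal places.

Today: 11:28–18:26 = 6 h 58 min → rounds to 7 h 0 min

7.00 hours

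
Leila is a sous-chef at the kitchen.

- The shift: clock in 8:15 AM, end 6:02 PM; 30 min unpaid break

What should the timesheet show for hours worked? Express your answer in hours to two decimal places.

9.28 hours

The shift: 8:15 AM–6:02 PM = 9 h 47 min; less 30 min break → 9 h 17 min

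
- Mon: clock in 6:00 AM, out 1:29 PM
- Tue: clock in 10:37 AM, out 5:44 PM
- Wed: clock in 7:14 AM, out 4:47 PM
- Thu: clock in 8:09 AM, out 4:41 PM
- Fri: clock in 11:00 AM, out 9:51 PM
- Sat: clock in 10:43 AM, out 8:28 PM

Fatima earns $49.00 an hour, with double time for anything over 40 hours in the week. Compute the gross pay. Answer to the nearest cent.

$3261.77

Mon: 6:00 AM–1:29 PM = 7 h 29 min
Tue: 10:37 AM–5:44 PM = 7 h 7 min
Wed: 7:14 AM–4:47 PM = 9 h 33 min
Thu: 8:09 AM–4:41 PM = 8 h 32 min
Fri: 11:00 AM–9:51 PM = 10 h 51 min
Sat: 10:43 AM–8:28 PM = 9 h 45 min
Total worked: 53 h 17 min = 3197 min.
Regular 40 h 0 min = 2400 min at $49.00/h; overtime 13 h 17 min = 797 min at $98.00/h.
Pay = (2400 × $49.00 + 797 × $98.00) ÷ 60 = $3261.77.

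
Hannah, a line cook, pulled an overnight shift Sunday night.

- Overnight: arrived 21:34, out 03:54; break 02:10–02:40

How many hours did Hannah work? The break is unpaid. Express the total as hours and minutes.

5 h 50 min

Overnight: 21:34 → midnight = 2 h 26 min; midnight → 03:54 = 3 h 54 min; span 6 h 20 min; less 30 min break → 5 h 50 min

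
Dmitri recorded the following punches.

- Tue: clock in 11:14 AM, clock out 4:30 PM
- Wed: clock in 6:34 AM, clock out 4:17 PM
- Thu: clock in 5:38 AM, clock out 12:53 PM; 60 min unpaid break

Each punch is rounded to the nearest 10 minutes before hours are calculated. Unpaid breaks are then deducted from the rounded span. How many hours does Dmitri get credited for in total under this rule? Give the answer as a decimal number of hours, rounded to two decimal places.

21.33 hours

Tue: in 11:14 AM→11:10 AM, out 4:30 PM→4:30 PM; 5 h 20 min
Wed: in 6:34 AM→6:30 AM, out 4:17 PM→4:20 PM; 9 h 50 min
Thu: in 5:38 AM→5:40 AM, out 12:53 PM→12:50 PM; 7 h 10 min − 60 min = 6 h 10 min
Total credited: 21 h 20 min.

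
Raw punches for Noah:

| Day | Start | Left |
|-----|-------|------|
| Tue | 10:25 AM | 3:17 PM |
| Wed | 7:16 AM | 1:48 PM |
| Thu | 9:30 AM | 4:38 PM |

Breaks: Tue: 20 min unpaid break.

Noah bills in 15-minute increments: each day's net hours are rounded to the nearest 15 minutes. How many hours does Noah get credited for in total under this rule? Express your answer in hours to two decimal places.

18.25 hours

Tue: 10:25 AM–3:17 PM = 4 h 52 min − 20 min = 4 h 32 min → rounds to 4 h 30 min
Wed: 7:16 AM–1:48 PM = 6 h 32 min → rounds to 6 h 30 min
Thu: 9:30 AM–4:38 PM = 7 h 8 min → rounds to 7 h 15 min
Total credited: 18 h 15 min.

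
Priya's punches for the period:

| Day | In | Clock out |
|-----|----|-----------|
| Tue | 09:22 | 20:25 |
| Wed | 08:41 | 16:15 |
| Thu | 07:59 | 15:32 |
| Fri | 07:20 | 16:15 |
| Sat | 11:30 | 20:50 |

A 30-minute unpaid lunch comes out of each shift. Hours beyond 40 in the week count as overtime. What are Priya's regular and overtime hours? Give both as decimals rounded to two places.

Tue: 09:22–20:25 = 11 h 3 min; less 30 min break → 10 h 33 min
Wed: 08:41–16:15 = 7 h 34 min; less 30 min break → 7 h 4 min
Thu: 07:59–15:32 = 7 h 33 min; less 30 min break → 7 h 3 min
Fri: 07:20–16:15 = 8 h 55 min; less 30 min break → 8 h 25 min
Sat: 11:30–20:50 = 9 h 20 min; less 30 min break → 8 h 50 min
Total worked: 41 h 55 min = 41.92 h.
Threshold 40 h → overtime 1 h 55 min, regular 40 h 0 min.

Regular 40.00 hours, overtime 1.92 hours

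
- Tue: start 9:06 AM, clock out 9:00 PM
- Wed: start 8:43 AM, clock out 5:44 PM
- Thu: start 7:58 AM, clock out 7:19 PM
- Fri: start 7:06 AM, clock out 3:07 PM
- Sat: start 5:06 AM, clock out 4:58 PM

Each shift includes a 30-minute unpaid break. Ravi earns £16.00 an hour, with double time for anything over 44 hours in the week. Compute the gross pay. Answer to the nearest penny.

Tue: 9:06 AM–9:00 PM = 11 h 54 min; less 30 min break → 11 h 24 min
Wed: 8:43 AM–5:44 PM = 9 h 1 min; less 30 min break → 8 h 31 min
Thu: 7:58 AM–7:19 PM = 11 h 21 min; less 30 min break → 10 h 51 min
Fri: 7:06 AM–3:07 PM = 8 h 1 min; less 30 min break → 7 h 31 min
Sat: 5:06 AM–4:58 PM = 11 h 52 min; less 30 min break → 11 h 22 min
Total worked: 49 h 39 min = 2979 min.
Regular 44 h 0 min = 2640 min at £16.00/h; overtime 5 h 39 min = 339 min at £32.00/h.
Pay = (2640 × £16.00 + 339 × £32.00) ÷ 60 = £884.80.

£884.80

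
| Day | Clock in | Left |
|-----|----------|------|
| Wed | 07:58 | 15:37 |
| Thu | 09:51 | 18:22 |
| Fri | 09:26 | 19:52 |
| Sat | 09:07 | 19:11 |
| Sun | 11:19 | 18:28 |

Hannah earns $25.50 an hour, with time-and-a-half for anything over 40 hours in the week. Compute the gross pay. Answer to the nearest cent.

Wed: 07:58–15:37 = 7 h 39 min
Thu: 09:51–18:22 = 8 h 31 min
Fri: 09:26–19:52 = 10 h 26 min
Sat: 09:07–19:11 = 10 h 4 min
Sun: 11:19–18:28 = 7 h 9 min
Total worked: 43 h 49 min = 2629 min.
Regular 40 h 0 min = 2400 min at $25.50/h; overtime 3 h 49 min = 229 min at $38.25/h.
Pay = (2400 × $25.50 + 229 × $38.25) ÷ 60 = $1165.99.

$1165.99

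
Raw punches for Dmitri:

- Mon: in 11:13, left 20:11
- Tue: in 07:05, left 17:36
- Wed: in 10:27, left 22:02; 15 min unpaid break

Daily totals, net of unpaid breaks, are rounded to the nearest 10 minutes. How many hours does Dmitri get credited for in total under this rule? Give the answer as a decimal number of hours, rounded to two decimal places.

30.83 hours

Mon: 11:13–20:11 = 8 h 58 min → rounds to 9 h 0 min
Tue: 07:05–17:36 = 10 h 31 min → rounds to 10 h 30 min
Wed: 10:27–22:02 = 11 h 35 min − 15 min = 11 h 20 min → rounds to 11 h 20 min
Total credited: 30 h 50 min.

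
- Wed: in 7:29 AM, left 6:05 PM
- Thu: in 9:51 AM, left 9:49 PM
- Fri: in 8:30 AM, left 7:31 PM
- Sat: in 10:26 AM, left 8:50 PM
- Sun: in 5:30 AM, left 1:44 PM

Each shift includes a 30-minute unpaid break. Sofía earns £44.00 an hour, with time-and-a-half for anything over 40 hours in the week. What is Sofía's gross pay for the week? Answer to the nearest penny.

£2401.30

Wed: 7:29 AM–6:05 PM = 10 h 36 min; less 30 min break → 10 h 6 min
Thu: 9:51 AM–9:49 PM = 11 h 58 min; less 30 min break → 11 h 28 min
Fri: 8:30 AM–7:31 PM = 11 h 1 min; less 30 min break → 10 h 31 min
Sat: 10:26 AM–8:50 PM = 10 h 24 min; less 30 min break → 9 h 54 min
Sun: 5:30 AM–1:44 PM = 8 h 14 min; less 30 min break → 7 h 44 min
Total worked: 49 h 43 min = 2983 min.
Regular 40 h 0 min = 2400 min at £44.00/h; overtime 9 h 43 min = 583 min at £66.00/h.
Pay = (2400 × £44.00 + 583 × £66.00) ÷ 60 = £2401.30.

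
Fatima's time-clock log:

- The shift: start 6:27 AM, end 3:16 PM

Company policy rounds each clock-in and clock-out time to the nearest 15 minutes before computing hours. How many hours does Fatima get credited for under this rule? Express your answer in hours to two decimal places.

8.75 hours

The shift: in 6:27 AM→6:30 AM, out 3:16 PM→3:15 PM; 8 h 45 min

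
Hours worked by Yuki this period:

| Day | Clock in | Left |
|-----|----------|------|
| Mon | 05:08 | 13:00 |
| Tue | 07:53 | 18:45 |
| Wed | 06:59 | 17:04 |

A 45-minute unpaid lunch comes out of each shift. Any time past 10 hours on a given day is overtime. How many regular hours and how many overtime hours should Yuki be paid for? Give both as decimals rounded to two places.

Regular 26.45 hours, overtime 0.12 hours

Mon: 05:08–13:00 = 7 h 52 min; less 45 min break → 7 h 7 min
Tue: 07:53–18:45 = 10 h 52 min; less 45 min break → 10 h 7 min
Wed: 06:59–17:04 = 10 h 5 min; less 45 min break → 9 h 20 min
Mon reg 7 h 7 min / OT 0 h 0 min; Tue reg 10 h 0 min / OT 0 h 7 min; Wed reg 9 h 20 min / OT 0 h 0 min.
Totals: regular 26 h 27 min, overtime 0 h 7 min.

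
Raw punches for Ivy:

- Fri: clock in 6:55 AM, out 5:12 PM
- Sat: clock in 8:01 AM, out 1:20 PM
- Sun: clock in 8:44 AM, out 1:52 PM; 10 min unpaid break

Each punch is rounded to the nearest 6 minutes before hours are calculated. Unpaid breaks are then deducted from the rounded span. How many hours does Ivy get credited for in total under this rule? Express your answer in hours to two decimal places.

20.63 hours

Fri: in 6:55 AM→6:54 AM, out 5:12 PM→5:12 PM; 10 h 18 min
Sat: in 8:01 AM→8:00 AM, out 1:20 PM→1:18 PM; 5 h 18 min
Sun: in 8:44 AM→8:42 AM, out 1:52 PM→1:54 PM; 5 h 12 min − 10 min = 5 h 2 min
Total credited: 20 h 38 min.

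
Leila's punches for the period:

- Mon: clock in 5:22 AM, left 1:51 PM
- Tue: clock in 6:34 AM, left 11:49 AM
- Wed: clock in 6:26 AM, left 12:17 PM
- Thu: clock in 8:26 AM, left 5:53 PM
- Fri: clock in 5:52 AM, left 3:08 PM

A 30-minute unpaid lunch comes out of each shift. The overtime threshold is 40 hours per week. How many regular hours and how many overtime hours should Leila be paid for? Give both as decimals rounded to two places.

Mon: 5:22 AM–1:51 PM = 8 h 29 min; less 30 min break → 7 h 59 min
Tue: 6:34 AM–11:49 AM = 5 h 15 min; less 30 min break → 4 h 45 min
Wed: 6:26 AM–12:17 PM = 5 h 51 min; less 30 min break → 5 h 21 min
Thu: 8:26 AM–5:53 PM = 9 h 27 min; less 30 min break → 8 h 57 min
Fri: 5:52 AM–3:08 PM = 9 h 16 min; less 30 min break → 8 h 46 min
Total worked: 35 h 48 min = 35.80 h.
Threshold 40 h → overtime 0 h 0 min, regular 35 h 48 min.

Regular 35.80 hours, overtime 0.00 hours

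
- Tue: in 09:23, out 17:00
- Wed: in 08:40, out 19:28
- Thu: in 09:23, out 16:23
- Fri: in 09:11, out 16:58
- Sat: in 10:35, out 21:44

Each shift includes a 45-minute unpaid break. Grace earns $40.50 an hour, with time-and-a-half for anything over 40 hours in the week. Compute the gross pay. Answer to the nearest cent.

$1656.45

Tue: 09:23–17:00 = 7 h 37 min; less 45 min break → 6 h 52 min
Wed: 08:40–19:28 = 10 h 48 min; less 45 min break → 10 h 3 min
Thu: 09:23–16:23 = 7 h 0 min; less 45 min break → 6 h 15 min
Fri: 09:11–16:58 = 7 h 47 min; less 45 min break → 7 h 2 min
Sat: 10:35–21:44 = 11 h 9 min; less 45 min break → 10 h 24 min
Total worked: 40 h 36 min = 2436 min.
Regular 40 h 0 min = 2400 min at $40.50/h; overtime 0 h 36 min = 36 min at $60.75/h.
Pay = (2400 × $40.50 + 36 × $60.75) ÷ 60 = $1656.45.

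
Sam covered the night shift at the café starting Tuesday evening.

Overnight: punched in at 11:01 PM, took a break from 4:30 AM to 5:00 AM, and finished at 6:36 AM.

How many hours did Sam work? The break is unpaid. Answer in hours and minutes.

Overnight: 11:01 PM → midnight = 0 h 59 min; midnight → 6:36 AM = 6 h 36 min; span 7 h 35 min; less 30 min break → 7 h 5 min

7 h 5 min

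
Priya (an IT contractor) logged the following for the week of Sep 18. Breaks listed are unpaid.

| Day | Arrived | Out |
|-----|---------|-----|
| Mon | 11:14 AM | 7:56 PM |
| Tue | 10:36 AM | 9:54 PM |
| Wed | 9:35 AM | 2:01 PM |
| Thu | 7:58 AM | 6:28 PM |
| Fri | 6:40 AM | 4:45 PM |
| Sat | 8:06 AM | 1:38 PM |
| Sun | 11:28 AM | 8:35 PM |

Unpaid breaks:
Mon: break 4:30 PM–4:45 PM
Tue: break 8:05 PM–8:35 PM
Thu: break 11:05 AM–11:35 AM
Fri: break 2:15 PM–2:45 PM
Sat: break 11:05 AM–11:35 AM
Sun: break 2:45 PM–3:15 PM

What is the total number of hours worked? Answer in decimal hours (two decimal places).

56.92 hours

Mon: 11:14 AM–7:56 PM = 8 h 42 min; less 15 min break → 8 h 27 min
Tue: 10:36 AM–9:54 PM = 11 h 18 min; less 30 min break → 10 h 48 min
Wed: 9:35 AM–2:01 PM = 4 h 26 min
Thu: 7:58 AM–6:28 PM = 10 h 30 min; less 30 min break → 10 h 0 min
Fri: 6:40 AM–4:45 PM = 10 h 5 min; less 30 min break → 9 h 35 min
Sat: 8:06 AM–1:38 PM = 5 h 32 min; less 30 min break → 5 h 2 min
Sun: 11:28 AM–8:35 PM = 9 h 7 min; less 30 min break → 8 h 37 min
Total: 8 h 27 min + 10 h 48 min + 4 h 26 min + 10 h 0 min + 9 h 35 min + 5 h 2 min + 8 h 37 min = 56 h 55 min.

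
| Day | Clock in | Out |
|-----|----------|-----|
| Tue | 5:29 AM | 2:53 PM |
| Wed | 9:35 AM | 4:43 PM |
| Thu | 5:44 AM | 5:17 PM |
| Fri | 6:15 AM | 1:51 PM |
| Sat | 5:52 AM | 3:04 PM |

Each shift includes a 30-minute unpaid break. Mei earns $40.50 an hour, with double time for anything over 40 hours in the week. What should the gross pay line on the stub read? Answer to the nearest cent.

$1813.05

Tue: 5:29 AM–2:53 PM = 9 h 24 min; less 30 min break → 8 h 54 min
Wed: 9:35 AM–4:43 PM = 7 h 8 min; less 30 min break → 6 h 38 min
Thu: 5:44 AM–5:17 PM = 11 h 33 min; less 30 min break → 11 h 3 min
Fri: 6:15 AM–1:51 PM = 7 h 36 min; less 30 min break → 7 h 6 min
Sat: 5:52 AM–3:04 PM = 9 h 12 min; less 30 min break → 8 h 42 min
Total worked: 42 h 23 min = 2543 min.
Regular 40 h 0 min = 2400 min at $40.50/h; overtime 2 h 23 min = 143 min at $81.00/h.
Pay = (2400 × $40.50 + 143 × $81.00) ÷ 60 = $1813.05.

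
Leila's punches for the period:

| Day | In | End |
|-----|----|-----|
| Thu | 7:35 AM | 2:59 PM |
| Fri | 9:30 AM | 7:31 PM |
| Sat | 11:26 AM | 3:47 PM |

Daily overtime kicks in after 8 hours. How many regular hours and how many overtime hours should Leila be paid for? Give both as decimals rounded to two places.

Regular 19.75 hours, overtime 2.02 hours

Thu: 7:35 AM–2:59 PM = 7 h 24 min
Fri: 9:30 AM–7:31 PM = 10 h 1 min
Sat: 11:26 AM–3:47 PM = 4 h 21 min
Thu reg 7 h 24 min / OT 0 h 0 min; Fri reg 8 h 0 min / OT 2 h 1 min; Sat reg 4 h 21 min / OT 0 h 0 min.
Totals: regular 19 h 45 min, overtime 2 h 1 min.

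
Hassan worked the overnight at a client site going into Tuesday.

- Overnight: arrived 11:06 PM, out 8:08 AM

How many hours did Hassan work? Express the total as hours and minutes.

Overnight: 11:06 PM → midnight = 0 h 54 min; midnight → 8:08 AM = 8 h 8 min; span 9 h 2 min

9 h 2 min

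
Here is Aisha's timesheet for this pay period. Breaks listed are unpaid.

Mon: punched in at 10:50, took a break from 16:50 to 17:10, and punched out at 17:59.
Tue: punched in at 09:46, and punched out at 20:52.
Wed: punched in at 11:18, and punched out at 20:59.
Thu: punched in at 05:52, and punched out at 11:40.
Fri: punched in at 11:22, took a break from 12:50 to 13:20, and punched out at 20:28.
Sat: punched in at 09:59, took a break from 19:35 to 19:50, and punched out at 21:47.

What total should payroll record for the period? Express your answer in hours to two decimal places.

Mon: 10:50–17:59 = 7 h 9 min; less 20 min break → 6 h 49 min
Tue: 09:46–20:52 = 11 h 6 min
Wed: 11:18–20:59 = 9 h 41 min
Thu: 05:52–11:40 = 5 h 48 min
Fri: 11:22–20:28 = 9 h 6 min; less 30 min break → 8 h 36 min
Sat: 09:59–21:47 = 11 h 48 min; less 15 min break → 11 h 33 min
Total: 6 h 49 min + 11 h 6 min + 9 h 41 min + 5 h 48 min + 8 h 36 min + 11 h 33 min = 53 h 33 min.

53.55 hours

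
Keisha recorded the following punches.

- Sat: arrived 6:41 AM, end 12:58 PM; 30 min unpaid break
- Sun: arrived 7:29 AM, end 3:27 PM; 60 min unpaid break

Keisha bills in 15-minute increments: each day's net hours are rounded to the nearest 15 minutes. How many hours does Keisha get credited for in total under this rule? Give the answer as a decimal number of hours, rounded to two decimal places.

Sat: 6:41 AM–12:58 PM = 6 h 17 min − 30 min = 5 h 47 min → rounds to 5 h 45 min
Sun: 7:29 AM–3:27 PM = 7 h 58 min − 60 min = 6 h 58 min → rounds to 7 h 0 min
Total credited: 12 h 45 min.

12.75 hours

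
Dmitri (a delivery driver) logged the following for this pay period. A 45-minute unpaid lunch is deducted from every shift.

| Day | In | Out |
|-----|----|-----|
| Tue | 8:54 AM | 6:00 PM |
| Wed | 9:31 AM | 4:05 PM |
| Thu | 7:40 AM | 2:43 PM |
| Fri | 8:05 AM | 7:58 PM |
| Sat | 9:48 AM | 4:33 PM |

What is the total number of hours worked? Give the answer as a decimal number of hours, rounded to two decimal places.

Tue: 8:54 AM–6:00 PM = 9 h 6 min; less 45 min break → 8 h 21 min
Wed: 9:31 AM–4:05 PM = 6 h 34 min; less 45 min break → 5 h 49 min
Thu: 7:40 AM–2:43 PM = 7 h 3 min; less 45 min break → 6 h 18 min
Fri: 8:05 AM–7:58 PM = 11 h 53 min; less 45 min break → 11 h 8 min
Sat: 9:48 AM–4:33 PM = 6 h 45 min; less 45 min break → 6 h 0 min
Total: 8 h 21 min + 5 h 49 min + 6 h 18 min + 11 h 8 min + 6 h 0 min = 37 h 36 min.

37.60 hours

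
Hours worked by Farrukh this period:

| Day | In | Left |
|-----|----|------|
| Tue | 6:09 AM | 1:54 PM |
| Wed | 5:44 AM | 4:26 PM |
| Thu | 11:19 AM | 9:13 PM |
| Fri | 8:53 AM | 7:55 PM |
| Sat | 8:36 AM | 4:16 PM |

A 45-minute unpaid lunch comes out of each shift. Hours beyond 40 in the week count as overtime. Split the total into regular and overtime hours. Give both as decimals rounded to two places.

Regular 40.00 hours, overtime 3.30 hours

Tue: 6:09 AM–1:54 PM = 7 h 45 min; less 45 min break → 7 h 0 min
Wed: 5:44 AM–4:26 PM = 10 h 42 min; less 45 min break → 9 h 57 min
Thu: 11:19 AM–9:13 PM = 9 h 54 min; less 45 min break → 9 h 9 min
Fri: 8:53 AM–7:55 PM = 11 h 2 min; less 45 min break → 10 h 17 min
Sat: 8:36 AM–4:16 PM = 7 h 40 min; less 45 min break → 6 h 55 min
Total worked: 43 h 18 min = 43.30 h.
Threshold 40 h → overtime 3 h 18 min, regular 40 h 0 min.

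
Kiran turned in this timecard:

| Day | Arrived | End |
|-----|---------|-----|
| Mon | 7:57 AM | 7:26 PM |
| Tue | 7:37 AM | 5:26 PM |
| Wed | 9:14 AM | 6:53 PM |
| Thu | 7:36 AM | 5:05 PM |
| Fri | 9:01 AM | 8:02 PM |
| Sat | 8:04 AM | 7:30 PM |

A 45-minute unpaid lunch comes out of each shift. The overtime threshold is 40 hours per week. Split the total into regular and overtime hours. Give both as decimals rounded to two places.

Regular 40.00 hours, overtime 18.38 hours

Mon: 7:57 AM–7:26 PM = 11 h 29 min; less 45 min break → 10 h 44 min
Tue: 7:37 AM–5:26 PM = 9 h 49 min; less 45 min break → 9 h 4 min
Wed: 9:14 AM–6:53 PM = 9 h 39 min; less 45 min break → 8 h 54 min
Thu: 7:36 AM–5:05 PM = 9 h 29 min; less 45 min break → 8 h 44 min
Fri: 9:01 AM–8:02 PM = 11 h 1 min; less 45 min break → 10 h 16 min
Sat: 8:04 AM–7:30 PM = 11 h 26 min; less 45 min break → 10 h 41 min
Total worked: 58 h 23 min = 58.38 h.
Threshold 40 h → overtime 18 h 23 min, regular 40 h 0 min.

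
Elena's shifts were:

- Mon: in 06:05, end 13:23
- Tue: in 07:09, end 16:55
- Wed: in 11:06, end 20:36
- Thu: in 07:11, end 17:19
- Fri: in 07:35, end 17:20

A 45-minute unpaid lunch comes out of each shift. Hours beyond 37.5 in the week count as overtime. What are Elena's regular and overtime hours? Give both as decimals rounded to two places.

Regular 37.50 hours, overtime 5.20 hours

Mon: 06:05–13:23 = 7 h 18 min; less 45 min break → 6 h 33 min
Tue: 07:09–16:55 = 9 h 46 min; less 45 min break → 9 h 1 min
Wed: 11:06–20:36 = 9 h 30 min; less 45 min break → 8 h 45 min
Thu: 07:11–17:19 = 10 h 8 min; less 45 min break → 9 h 23 min
Fri: 07:35–17:20 = 9 h 45 min; less 45 min break → 9 h 0 min
Total worked: 42 h 42 min = 42.70 h.
Threshold 37.5 h → overtime 5 h 12 min, regular 37 h 30 min.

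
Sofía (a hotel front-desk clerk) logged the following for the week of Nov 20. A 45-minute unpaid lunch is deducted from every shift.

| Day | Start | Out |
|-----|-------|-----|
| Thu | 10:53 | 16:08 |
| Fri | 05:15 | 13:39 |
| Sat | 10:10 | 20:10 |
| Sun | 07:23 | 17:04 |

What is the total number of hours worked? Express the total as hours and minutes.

30 h 20 min

Thu: 10:53–16:08 = 5 h 15 min; less 45 min break → 4 h 30 min
Fri: 05:15–13:39 = 8 h 24 min; less 45 min break → 7 h 39 min
Sat: 10:10–20:10 = 10 h 0 min; less 45 min break → 9 h 15 min
Sun: 07:23–17:04 = 9 h 41 min; less 45 min break → 8 h 56 min
Total: 4 h 30 min + 7 h 39 min + 9 h 15 min + 8 h 56 min = 30 h 20 min.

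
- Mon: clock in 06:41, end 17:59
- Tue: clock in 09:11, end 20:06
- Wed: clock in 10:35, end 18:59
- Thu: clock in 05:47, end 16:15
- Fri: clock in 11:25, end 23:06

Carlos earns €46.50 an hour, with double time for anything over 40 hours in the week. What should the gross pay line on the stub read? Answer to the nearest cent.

€3047.30

Mon: 06:41–17:59 = 11 h 18 min
Tue: 09:11–20:06 = 10 h 55 min
Wed: 10:35–18:59 = 8 h 24 min
Thu: 05:47–16:15 = 10 h 28 min
Fri: 11:25–23:06 = 11 h 41 min
Total worked: 52 h 46 min = 3166 min.
Regular 40 h 0 min = 2400 min at €46.50/h; overtime 12 h 46 min = 766 min at €93.00/h.
Pay = (2400 × €46.50 + 766 × €93.00) ÷ 60 = €3047.30.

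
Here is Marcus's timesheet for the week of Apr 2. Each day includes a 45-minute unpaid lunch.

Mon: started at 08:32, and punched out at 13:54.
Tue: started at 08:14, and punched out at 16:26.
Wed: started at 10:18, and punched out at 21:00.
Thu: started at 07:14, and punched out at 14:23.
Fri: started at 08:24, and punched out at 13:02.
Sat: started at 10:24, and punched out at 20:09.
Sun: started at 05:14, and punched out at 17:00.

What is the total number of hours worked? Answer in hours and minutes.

52 h 19 min

Mon: 08:32–13:54 = 5 h 22 min; less 45 min break → 4 h 37 min
Tue: 08:14–16:26 = 8 h 12 min; less 45 min break → 7 h 27 min
Wed: 10:18–21:00 = 10 h 42 min; less 45 min break → 9 h 57 min
Thu: 07:14–14:23 = 7 h 9 min; less 45 min break → 6 h 24 min
Fri: 08:24–13:02 = 4 h 38 min; less 45 min break → 3 h 53 min
Sat: 10:24–20:09 = 9 h 45 min; less 45 min break → 9 h 0 min
Sun: 05:14–17:00 = 11 h 46 min; less 45 min break → 11 h 1 min
Total: 4 h 37 min + 7 h 27 min + 9 h 57 min + 6 h 24 min + 3 h 53 min + 9 h 0 min + 11 h 1 min = 52 h 19 min.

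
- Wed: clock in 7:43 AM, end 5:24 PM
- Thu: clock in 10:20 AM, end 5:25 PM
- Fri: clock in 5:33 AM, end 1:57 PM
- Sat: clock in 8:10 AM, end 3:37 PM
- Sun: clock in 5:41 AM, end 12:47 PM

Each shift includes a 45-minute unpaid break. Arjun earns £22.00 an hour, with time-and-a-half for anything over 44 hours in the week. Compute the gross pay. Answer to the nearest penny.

£791.27

Wed: 7:43 AM–5:24 PM = 9 h 41 min; less 45 min break → 8 h 56 min
Thu: 10:20 AM–5:25 PM = 7 h 5 min; less 45 min break → 6 h 20 min
Fri: 5:33 AM–1:57 PM = 8 h 24 min; less 45 min break → 7 h 39 min
Sat: 8:10 AM–3:37 PM = 7 h 27 min; less 45 min break → 6 h 42 min
Sun: 5:41 AM–12:47 PM = 7 h 6 min; less 45 min break → 6 h 21 min
Total worked: 35 h 58 min = 2158 min.
Regular 35 h 58 min = 2158 min at £22.00/h; overtime 0 h 0 min = 0 min at £33.00/h.
Pay = (2158 × £22.00 + 0 × £33.00) ÷ 60 = £791.27.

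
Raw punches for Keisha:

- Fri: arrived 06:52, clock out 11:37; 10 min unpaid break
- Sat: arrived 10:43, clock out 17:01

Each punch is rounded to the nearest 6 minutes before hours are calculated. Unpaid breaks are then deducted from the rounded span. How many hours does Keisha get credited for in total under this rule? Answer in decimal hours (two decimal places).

Fri: in 06:52→06:54, out 11:37→11:36; 4 h 42 min − 10 min = 4 h 32 min
Sat: in 10:43→10:42, out 17:01→17:00; 6 h 18 min
Total credited: 10 h 50 min.

10.83 hours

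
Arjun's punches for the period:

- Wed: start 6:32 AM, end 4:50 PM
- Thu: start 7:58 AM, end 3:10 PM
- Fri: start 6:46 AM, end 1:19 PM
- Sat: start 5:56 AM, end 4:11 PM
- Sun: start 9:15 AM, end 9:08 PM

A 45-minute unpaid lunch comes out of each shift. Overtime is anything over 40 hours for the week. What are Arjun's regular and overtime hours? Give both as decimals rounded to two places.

Regular 40.00 hours, overtime 2.43 hours

Wed: 6:32 AM–4:50 PM = 10 h 18 min; less 45 min break → 9 h 33 min
Thu: 7:58 AM–3:10 PM = 7 h 12 min; less 45 min break → 6 h 27 min
Fri: 6:46 AM–1:19 PM = 6 h 33 min; less 45 min break → 5 h 48 min
Sat: 5:56 AM–4:11 PM = 10 h 15 min; less 45 min break → 9 h 30 min
Sun: 9:15 AM–9:08 PM = 11 h 53 min; less 45 min break → 11 h 8 min
Total worked: 42 h 26 min = 42.43 h.
Threshold 40 h → overtime 2 h 26 min, regular 40 h 0 min.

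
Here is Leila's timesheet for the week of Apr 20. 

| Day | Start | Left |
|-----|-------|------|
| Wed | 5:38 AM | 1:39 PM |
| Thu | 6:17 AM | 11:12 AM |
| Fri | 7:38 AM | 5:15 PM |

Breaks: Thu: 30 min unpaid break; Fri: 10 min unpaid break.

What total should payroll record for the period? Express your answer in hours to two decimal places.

21.88 hours

Wed: 5:38 AM–1:39 PM = 8 h 1 min
Thu: 6:17 AM–11:12 AM = 4 h 55 min; less 30 min break → 4 h 25 min
Fri: 7:38 AM–5:15 PM = 9 h 37 min; less 10 min break → 9 h 27 min
Total: 8 h 1 min + 4 h 25 min + 9 h 27 min = 21 h 53 min.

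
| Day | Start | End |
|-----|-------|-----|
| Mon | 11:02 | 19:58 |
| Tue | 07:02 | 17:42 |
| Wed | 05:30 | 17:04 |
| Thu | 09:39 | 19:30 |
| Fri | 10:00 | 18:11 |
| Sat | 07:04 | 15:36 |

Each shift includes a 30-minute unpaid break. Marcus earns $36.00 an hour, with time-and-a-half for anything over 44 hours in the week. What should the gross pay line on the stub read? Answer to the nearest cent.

$2163.60

Mon: 11:02–19:58 = 8 h 56 min; less 30 min break → 8 h 26 min
Tue: 07:02–17:42 = 10 h 40 min; less 30 min break → 10 h 10 min
Wed: 05:30–17:04 = 11 h 34 min; less 30 min break → 11 h 4 min
Thu: 09:39–19:30 = 9 h 51 min; less 30 min break → 9 h 21 min
Fri: 10:00–18:11 = 8 h 11 min; less 30 min break → 7 h 41 min
Sat: 07:04–15:36 = 8 h 32 min; less 30 min break → 8 h 2 min
Total worked: 54 h 44 min = 3284 min.
Regular 44 h 0 min = 2640 min at $36.00/h; overtime 10 h 44 min = 644 min at $54.00/h.
Pay = (2640 × $36.00 + 644 × $54.00) ÷ 60 = $2163.60.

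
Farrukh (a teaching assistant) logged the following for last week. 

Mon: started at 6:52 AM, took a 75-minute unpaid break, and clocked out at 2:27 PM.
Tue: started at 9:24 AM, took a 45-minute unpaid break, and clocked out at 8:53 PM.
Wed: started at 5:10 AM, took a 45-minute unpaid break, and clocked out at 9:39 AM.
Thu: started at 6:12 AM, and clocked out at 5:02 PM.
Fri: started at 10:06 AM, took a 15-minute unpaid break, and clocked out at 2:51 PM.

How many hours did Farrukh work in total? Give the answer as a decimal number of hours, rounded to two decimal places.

Mon: 6:52 AM–2:27 PM = 7 h 35 min; less 75 min break → 6 h 20 min
Tue: 9:24 AM–8:53 PM = 11 h 29 min; less 45 min break → 10 h 44 min
Wed: 5:10 AM–9:39 AM = 4 h 29 min; less 45 min break → 3 h 44 min
Thu: 6:12 AM–5:02 PM = 10 h 50 min
Fri: 10:06 AM–2:51 PM = 4 h 45 min; less 15 min break → 4 h 30 min
Total: 6 h 20 min + 10 h 44 min + 3 h 44 min + 10 h 50 min + 4 h 30 min = 36 h 8 min.

36.13 hours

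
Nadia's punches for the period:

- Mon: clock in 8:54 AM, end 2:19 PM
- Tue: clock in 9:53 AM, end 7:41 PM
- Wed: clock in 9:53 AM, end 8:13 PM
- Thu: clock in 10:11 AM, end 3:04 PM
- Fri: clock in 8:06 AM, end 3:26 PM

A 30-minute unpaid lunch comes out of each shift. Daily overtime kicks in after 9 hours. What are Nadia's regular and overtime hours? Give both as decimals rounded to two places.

Mon: 8:54 AM–2:19 PM = 5 h 25 min; less 30 min break → 4 h 55 min
Tue: 9:53 AM–7:41 PM = 9 h 48 min; less 30 min break → 9 h 18 min
Wed: 9:53 AM–8:13 PM = 10 h 20 min; less 30 min break → 9 h 50 min
Thu: 10:11 AM–3:04 PM = 4 h 53 min; less 30 min break → 4 h 23 min
Fri: 8:06 AM–3:26 PM = 7 h 20 min; less 30 min break → 6 h 50 min
Mon reg 4 h 55 min / OT 0 h 0 min; Tue reg 9 h 0 min / OT 0 h 18 min; Wed reg 9 h 0 min / OT 0 h 50 min; Thu reg 4 h 23 min / OT 0 h 0 min; Fri reg 6 h 50 min / OT 0 h 0 min.
Totals: regular 34 h 8 min, overtime 1 h 8 min.

Regular 34.13 hours, overtime 1.13 hours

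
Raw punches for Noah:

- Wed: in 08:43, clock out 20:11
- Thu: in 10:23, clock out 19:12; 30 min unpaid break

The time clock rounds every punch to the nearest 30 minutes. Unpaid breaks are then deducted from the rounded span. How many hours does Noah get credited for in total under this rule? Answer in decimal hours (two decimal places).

19.50 hours

Wed: in 08:43→08:30, out 20:11→20:00; 11 h 30 min
Thu: in 10:23→10:30, out 19:12→19:00; 8 h 30 min − 30 min = 8 h 0 min
Total credited: 19 h 30 min.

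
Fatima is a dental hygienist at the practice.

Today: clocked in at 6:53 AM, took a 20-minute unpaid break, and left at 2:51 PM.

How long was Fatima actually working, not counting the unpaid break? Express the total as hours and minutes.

7 h 38 min

Today: 6:53 AM–2:51 PM = 7 h 58 min; less 20 min break → 7 h 38 min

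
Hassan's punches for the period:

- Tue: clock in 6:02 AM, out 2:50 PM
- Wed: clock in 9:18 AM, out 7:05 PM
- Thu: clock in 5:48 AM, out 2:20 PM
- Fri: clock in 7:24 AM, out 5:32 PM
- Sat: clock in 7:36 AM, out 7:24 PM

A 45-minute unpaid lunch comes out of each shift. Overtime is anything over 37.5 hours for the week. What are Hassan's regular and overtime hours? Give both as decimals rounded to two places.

Regular 37.50 hours, overtime 7.80 hours

Tue: 6:02 AM–2:50 PM = 8 h 48 min; less 45 min break → 8 h 3 min
Wed: 9:18 AM–7:05 PM = 9 h 47 min; less 45 min break → 9 h 2 min
Thu: 5:48 AM–2:20 PM = 8 h 32 min; less 45 min break → 7 h 47 min
Fri: 7:24 AM–5:32 PM = 10 h 8 min; less 45 min break → 9 h 23 min
Sat: 7:36 AM–7:24 PM = 11 h 48 min; less 45 min break → 11 h 3 min
Total worked: 45 h 18 min = 45.30 h.
Threshold 37.5 h → overtime 7 h 48 min, regular 37 h 30 min.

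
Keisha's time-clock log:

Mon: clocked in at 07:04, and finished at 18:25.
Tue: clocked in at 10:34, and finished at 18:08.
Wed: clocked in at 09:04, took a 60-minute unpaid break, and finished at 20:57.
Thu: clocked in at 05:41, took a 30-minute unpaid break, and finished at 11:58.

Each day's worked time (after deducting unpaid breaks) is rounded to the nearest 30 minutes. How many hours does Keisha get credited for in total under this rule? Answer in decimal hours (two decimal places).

36.00 hours

Mon: 07:04–18:25 = 11 h 21 min → rounds to 11 h 30 min
Tue: 10:34–18:08 = 7 h 34 min → rounds to 7 h 30 min
Wed: 09:04–20:57 = 11 h 53 min − 60 min = 10 h 53 min → rounds to 11 h 0 min
Thu: 05:41–11:58 = 6 h 17 min − 30 min = 5 h 47 min → rounds to 6 h 0 min
Total credited: 36 h 0 min.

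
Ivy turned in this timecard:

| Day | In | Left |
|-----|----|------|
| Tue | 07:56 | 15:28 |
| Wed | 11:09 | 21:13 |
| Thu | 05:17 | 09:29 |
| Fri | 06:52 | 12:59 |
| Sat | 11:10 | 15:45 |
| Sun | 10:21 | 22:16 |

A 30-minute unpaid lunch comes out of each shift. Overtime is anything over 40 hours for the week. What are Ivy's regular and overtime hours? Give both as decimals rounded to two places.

Tue: 07:56–15:28 = 7 h 32 min; less 30 min break → 7 h 2 min
Wed: 11:09–21:13 = 10 h 4 min; less 30 min break → 9 h 34 min
Thu: 05:17–09:29 = 4 h 12 min; less 30 min break → 3 h 42 min
Fri: 06:52–12:59 = 6 h 7 min; less 30 min break → 5 h 37 min
Sat: 11:10–15:45 = 4 h 35 min; less 30 min break → 4 h 5 min
Sun: 10:21–22:16 = 11 h 55 min; less 30 min break → 11 h 25 min
Total worked: 41 h 25 min = 41.42 h.
Threshold 40 h → overtime 1 h 25 min, regular 40 h 0 min.

Regular 40.00 hours, overtime 1.42 hours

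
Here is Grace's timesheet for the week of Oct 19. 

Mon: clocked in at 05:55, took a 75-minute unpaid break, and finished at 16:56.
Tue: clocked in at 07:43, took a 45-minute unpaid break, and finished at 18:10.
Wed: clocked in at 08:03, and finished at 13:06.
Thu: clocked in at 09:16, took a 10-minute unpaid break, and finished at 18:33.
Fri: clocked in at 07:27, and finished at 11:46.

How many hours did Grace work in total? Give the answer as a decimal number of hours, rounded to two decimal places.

37.95 hours

Mon: 05:55–16:56 = 11 h 1 min; less 75 min break → 9 h 46 min
Tue: 07:43–18:10 = 10 h 27 min; less 45 min break → 9 h 42 min
Wed: 08:03–13:06 = 5 h 3 min
Thu: 09:16–18:33 = 9 h 17 min; less 10 min break → 9 h 7 min
Fri: 07:27–11:46 = 4 h 19 min
Total: 9 h 46 min + 9 h 42 min + 5 h 3 min + 9 h 7 min + 4 h 19 min = 37 h 57 min.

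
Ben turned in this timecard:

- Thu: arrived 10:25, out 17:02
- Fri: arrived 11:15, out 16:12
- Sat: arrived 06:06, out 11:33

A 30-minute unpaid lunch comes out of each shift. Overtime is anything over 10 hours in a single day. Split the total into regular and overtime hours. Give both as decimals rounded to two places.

Regular 15.52 hours, overtime 0.00 hours

Thu: 10:25–17:02 = 6 h 37 min; less 30 min break → 6 h 7 min
Fri: 11:15–16:12 = 4 h 57 min; less 30 min break → 4 h 27 min
Sat: 06:06–11:33 = 5 h 27 min; less 30 min break → 4 h 57 min
Thu reg 6 h 7 min / OT 0 h 0 min; Fri reg 4 h 27 min / OT 0 h 0 min; Sat reg 4 h 57 min / OT 0 h 0 min.
Totals: regular 15 h 31 min, overtime 0 h 0 min.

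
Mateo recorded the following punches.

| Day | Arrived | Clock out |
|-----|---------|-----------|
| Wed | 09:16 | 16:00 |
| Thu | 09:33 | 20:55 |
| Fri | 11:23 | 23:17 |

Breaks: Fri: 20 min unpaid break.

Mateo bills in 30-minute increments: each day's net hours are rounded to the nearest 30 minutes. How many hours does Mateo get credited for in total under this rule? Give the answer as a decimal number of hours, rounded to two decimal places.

29.50 hours

Wed: 09:16–16:00 = 6 h 44 min → rounds to 6 h 30 min
Thu: 09:33–20:55 = 11 h 22 min → rounds to 11 h 30 min
Fri: 11:23–23:17 = 11 h 54 min − 20 min = 11 h 34 min → rounds to 11 h 30 min
Total credited: 29 h 30 min.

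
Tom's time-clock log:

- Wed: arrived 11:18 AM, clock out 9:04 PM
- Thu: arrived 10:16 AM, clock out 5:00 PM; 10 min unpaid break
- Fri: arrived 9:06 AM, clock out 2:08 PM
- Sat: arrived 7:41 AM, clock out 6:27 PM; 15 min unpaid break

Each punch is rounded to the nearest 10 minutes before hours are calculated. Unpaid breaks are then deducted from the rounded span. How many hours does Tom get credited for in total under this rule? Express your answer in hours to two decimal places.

Wed: in 11:18 AM→11:20 AM, out 9:04 PM→9:00 PM; 9 h 40 min
Thu: in 10:16 AM→10:20 AM, out 5:00 PM→5:00 PM; 6 h 40 min − 10 min = 6 h 30 min
Fri: in 9:06 AM→9:10 AM, out 2:08 PM→2:10 PM; 5 h 0 min
Sat: in 7:41 AM→7:40 AM, out 6:27 PM→6:30 PM; 10 h 50 min − 15 min = 10 h 35 min
Total credited: 31 h 45 min.

31.75 hours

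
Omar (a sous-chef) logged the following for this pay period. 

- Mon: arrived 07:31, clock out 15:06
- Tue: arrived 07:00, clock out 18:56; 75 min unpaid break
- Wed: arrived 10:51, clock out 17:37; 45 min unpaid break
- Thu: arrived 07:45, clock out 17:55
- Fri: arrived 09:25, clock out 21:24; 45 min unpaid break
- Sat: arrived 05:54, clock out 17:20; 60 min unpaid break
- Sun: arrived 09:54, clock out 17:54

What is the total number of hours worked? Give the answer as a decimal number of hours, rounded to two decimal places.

Mon: 07:31–15:06 = 7 h 35 min
Tue: 07:00–18:56 = 11 h 56 min; less 75 min break → 10 h 41 min
Wed: 10:51–17:37 = 6 h 46 min; less 45 min break → 6 h 1 min
Thu: 07:45–17:55 = 10 h 10 min
Fri: 09:25–21:24 = 11 h 59 min; less 45 min break → 11 h 14 min
Sat: 05:54–17:20 = 11 h 26 min; less 60 min break → 10 h 26 min
Sun: 09:54–17:54 = 8 h 0 min
Total: 7 h 35 min + 10 h 41 min + 6 h 1 min + 10 h 10 min + 11 h 14 min + 10 h 26 min + 8 h 0 min = 64 h 7 min.

64.12 hours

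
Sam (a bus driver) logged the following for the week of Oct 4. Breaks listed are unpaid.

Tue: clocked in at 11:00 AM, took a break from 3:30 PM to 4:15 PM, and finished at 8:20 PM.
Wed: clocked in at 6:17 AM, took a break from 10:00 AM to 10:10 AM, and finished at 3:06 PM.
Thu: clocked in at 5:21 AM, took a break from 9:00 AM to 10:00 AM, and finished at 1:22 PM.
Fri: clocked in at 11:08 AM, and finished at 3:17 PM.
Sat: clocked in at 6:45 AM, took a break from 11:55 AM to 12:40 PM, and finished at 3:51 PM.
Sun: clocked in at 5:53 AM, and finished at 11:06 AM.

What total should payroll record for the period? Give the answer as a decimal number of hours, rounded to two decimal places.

Tue: 11:00 AM–8:20 PM = 9 h 20 min; less 45 min break → 8 h 35 min
Wed: 6:17 AM–3:06 PM = 8 h 49 min; less 10 min break → 8 h 39 min
Thu: 5:21 AM–1:22 PM = 8 h 1 min; less 60 min break → 7 h 1 min
Fri: 11:08 AM–3:17 PM = 4 h 9 min
Sat: 6:45 AM–3:51 PM = 9 h 6 min; less 45 min break → 8 h 21 min
Sun: 5:53 AM–11:06 AM = 5 h 13 min
Total: 8 h 35 min + 8 h 39 min + 7 h 1 min + 4 h 9 min + 8 h 21 min + 5 h 13 min = 41 h 58 min.

41.97 hours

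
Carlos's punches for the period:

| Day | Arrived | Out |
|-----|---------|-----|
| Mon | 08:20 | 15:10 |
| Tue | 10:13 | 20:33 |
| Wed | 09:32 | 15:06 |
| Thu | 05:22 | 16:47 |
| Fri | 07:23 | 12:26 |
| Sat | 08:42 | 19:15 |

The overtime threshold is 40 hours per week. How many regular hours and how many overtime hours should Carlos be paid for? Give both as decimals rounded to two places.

Regular 40.00 hours, overtime 9.75 hours

Mon: 08:20–15:10 = 6 h 50 min
Tue: 10:13–20:33 = 10 h 20 min
Wed: 09:32–15:06 = 5 h 34 min
Thu: 05:22–16:47 = 11 h 25 min
Fri: 07:23–12:26 = 5 h 3 min
Sat: 08:42–19:15 = 10 h 33 min
Total worked: 49 h 45 min = 49.75 h.
Threshold 40 h → overtime 9 h 45 min, regular 40 h 0 min.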